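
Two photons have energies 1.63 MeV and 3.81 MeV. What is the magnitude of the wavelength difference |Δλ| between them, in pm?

Using λ = hc/E: λ₁ = 7.606 × 10^-13 m, λ₂ = 3.254 × 10^-13 m.
|Δλ| = |7.606 × 10^-13 − 3.254 × 10^-13| = 4.35 × 10^-13 m = 0.435 pm.

0.435 pm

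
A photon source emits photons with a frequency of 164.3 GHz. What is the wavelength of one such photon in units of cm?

Convert to SI: f = 164.3 GHz = 1.643e11 Hz.
Since λ = c/f for a photon, λ = 0.001825 m.
Converting to cm: λ = 0.1825 cm ≈ 0.182 cm.

0.182 cm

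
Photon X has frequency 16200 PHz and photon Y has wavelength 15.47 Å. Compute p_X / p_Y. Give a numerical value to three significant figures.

p_X = 3.581e-23 kg·m/s (from frequency = 16200 PHz, via p = hf/c).
p_Y = 4.283e-25 kg·m/s (from wavelength = 15.47 Å, via p = h/λ).
Ratio = 3.581e-23 / 4.283e-25 = 83.6.

83.6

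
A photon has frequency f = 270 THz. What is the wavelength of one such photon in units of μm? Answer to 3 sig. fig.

1.11 μm

In SI units: f = 270 THz = 2.7e14 Hz.
Apply λ = c/f: λ = 1.110e-6 m.
Converting to μm: λ = 1.110 μm ≈ 1.11 μm.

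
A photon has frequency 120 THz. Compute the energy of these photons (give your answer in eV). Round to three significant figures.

0.496 eV

In SI units: f = 120 THz = 1.2 × 10^14 Hz.
Since E = hf for a photon, E = 7.951 × 10^-20 J.
Converting to eV: E = 0.4963 eV ≈ 0.496 eV.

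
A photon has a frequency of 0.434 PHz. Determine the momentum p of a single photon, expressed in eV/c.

Take h = 6.62607015e-34 J·s, c = 2.99792458e8 m/s, 1 eV = 1.602176634e-19 J.
First convert: f = 0.434 PHz = 4.34e14 Hz.
The photon relation is p = hf/c, giving p = 9.592e-28 kg·m/s.
Converting to eV/c: p = 1.795 eV/c ≈ 1.79 eV/c.

1.79 eV/c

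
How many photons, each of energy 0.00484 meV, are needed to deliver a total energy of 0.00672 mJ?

Per-photon energy: E = 7.755e-25 J (from energy = 0.00484 meV).
N = E_total / E_photon = 6.72e-6 J / 7.755e-25 J = 8.67e18.

8.67e18 photons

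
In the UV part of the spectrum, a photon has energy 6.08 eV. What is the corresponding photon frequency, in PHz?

In SI units: E = 6.08 eV = 9.7412 × 10^-19 J.
For a photon f = E/h, so f = 1.470 × 10^15 Hz.
Converting to PHz: f = 1.470 PHz ≈ 1.47 PHz.

1.47 PHz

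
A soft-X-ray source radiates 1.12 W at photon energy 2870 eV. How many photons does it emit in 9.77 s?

2.38e16 photons

Total energy: E_total = P·t = 1.12 × 9.77 = 10.94 J.
Per-photon energy: E = 4.598e-16 J.
N = E_total / E_photon = 2.38e16.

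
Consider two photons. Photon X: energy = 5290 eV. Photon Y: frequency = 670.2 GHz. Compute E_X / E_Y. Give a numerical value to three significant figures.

E_X = 8.476e-16 J (from energy = 5290 eV, via E given directly).
E_Y = 4.441e-22 J (from frequency = 670.2 GHz, via E = hf).
Ratio = 8.476e-16 / 4.441e-22 = 1.91e6.

1.91e6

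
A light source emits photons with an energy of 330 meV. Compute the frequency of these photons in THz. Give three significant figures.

Take h = 6.62607015e-34 J·s, 1 eV = 1.602176634e-19 J.
First convert: E = 330 meV = 5.2872e-20 J.
Since f = E/h for a photon, f = 7.979e13 Hz.
Converting to THz: f = 79.79 THz ≈ 79.8 THz.

79.8 THz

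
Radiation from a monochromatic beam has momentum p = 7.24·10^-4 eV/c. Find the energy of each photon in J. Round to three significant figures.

1.16·10^-22 J

Convert to SI: p = 7.24·10^-4 eV/c = 3.8693·10^-31 kg·m/s.
The photon relation is E = pc, giving E = 1.160·10^-22 J.
So E ≈ 1.16·10^-22 J.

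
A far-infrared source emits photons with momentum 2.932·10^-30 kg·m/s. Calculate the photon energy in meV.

Take c = 2.99792458·10^8 m/s, 1 eV = 1.602176634·10^-19 J.
For a photon E = pc, so E = 8.790·10^-22 J.
Converting to meV: E = 5.486 meV ≈ 5.49 meV.

5.49 meV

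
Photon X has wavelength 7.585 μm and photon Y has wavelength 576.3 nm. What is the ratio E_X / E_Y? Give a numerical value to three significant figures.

E_X = 2.619 × 10^-20 J (from wavelength = 7.585 μm, via E = hc/λ).
E_Y = 3.447 × 10^-19 J (from wavelength = 576.3 nm, via E = hc/λ).
Ratio = 2.619 × 10^-20 / 3.447 × 10^-19 = 0.0760.

0.0760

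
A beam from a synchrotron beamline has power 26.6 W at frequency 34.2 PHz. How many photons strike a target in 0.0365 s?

Total energy: E_total = P·t = 26.6 × 0.0365 = 0.9709 J.
Per-photon energy: E = 2.266e-17 J.
N = E_total / E_photon = 4.28e16.

4.28e16 photons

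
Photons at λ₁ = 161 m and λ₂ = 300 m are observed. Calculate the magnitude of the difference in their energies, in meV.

Using E = hc/λ: E₁ = 1.234 × 10^-27 J, E₂ = 6.621 × 10^-28 J.
|ΔE| = |1.234 × 10^-27 − 6.621 × 10^-28| = 5.72 × 10^-28 J = 3.57 × 10^-6 meV.

3.57 × 10^-6 meV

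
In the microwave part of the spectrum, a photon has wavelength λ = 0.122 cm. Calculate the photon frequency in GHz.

246 GHz

(c = 2.99792458 × 10^8 m/s.)
First convert: λ = 0.122 cm = 0.00122 m.
Since f = c/λ for a photon, f = 2.457 × 10^11 Hz.
Converting to GHz: f = 245.7 GHz ≈ 246 GHz.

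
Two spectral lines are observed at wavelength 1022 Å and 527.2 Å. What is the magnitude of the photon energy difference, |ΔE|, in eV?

Using E = hc/λ: E₁ = 1.9437·10^-18 J, E₂ = 3.7679·10^-18 J.
|ΔE| = |1.9437·10^-18 − 3.7679·10^-18| = 1.82·10^-18 J = 11.4 eV.

11.4 eV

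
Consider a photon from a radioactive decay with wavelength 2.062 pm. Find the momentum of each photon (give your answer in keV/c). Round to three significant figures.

601 keV/c

Take h = 6.62607015 × 10^-34 J·s, c = 2.99792458 × 10^8 m/s, 1 eV = 1.602176634 × 10^-19 J.
In SI units: λ = 2.062 pm = 2.062 × 10^-12 m.
The photon relation is p = h/λ, giving p = 3.213 × 10^-22 kg·m/s.
Converting to keV/c: p = 601.3 keV/c ≈ 601 keV/c.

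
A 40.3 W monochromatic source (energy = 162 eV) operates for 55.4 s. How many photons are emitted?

Total energy: E_total = P·t = 40.3 × 55.4 = 2233 J.
Per-photon energy: E = 2.596 × 10^-17 J.
N = E_total / E_photon = 8.60 × 10^19.

8.60 × 10^19 photons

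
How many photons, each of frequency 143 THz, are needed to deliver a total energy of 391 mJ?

Per-photon energy: E = 9.475e-20 J (from frequency = 143 THz).
N = E_total / E_photon = 0.391 J / 9.475e-20 J = 4.13e18.

4.13e18 photons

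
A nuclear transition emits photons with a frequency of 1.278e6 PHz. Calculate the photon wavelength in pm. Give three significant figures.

0.235 pm

Use c = 2.99792458e8 m/s.
Convert to SI: f = 1.278e6 PHz = 1.278e21 Hz.
The photon relation is λ = c/f, giving λ = 2.346e-13 m.
Converting to pm: λ = 0.2346 pm ≈ 0.235 pm.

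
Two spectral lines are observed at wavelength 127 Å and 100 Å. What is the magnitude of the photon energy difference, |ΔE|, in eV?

Using E = hc/λ: E₁ = 1.564e-17 J, E₂ = 1.986e-17 J.
|ΔE| = |1.564e-17 − 1.986e-17| = 4.22e-18 J = 26.4 eV.

26.4 eV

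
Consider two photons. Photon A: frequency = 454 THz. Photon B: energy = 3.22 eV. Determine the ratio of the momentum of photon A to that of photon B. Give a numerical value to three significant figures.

0.583

p_A = 1.003e-27 kg·m/s (from frequency = 454 THz, via p = hf/c).
p_B = 1.721e-27 kg·m/s (from energy = 3.22 eV, via p = E/c).
Ratio = 1.003e-27 / 1.721e-27 = 0.583.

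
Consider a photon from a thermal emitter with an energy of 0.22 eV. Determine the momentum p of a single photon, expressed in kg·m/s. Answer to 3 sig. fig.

1.18e-28 kg·m/s

Convert to SI: E = 0.22 eV = 3.5248e-20 J.
Since p = E/c for a photon, p = 1.176e-28 kg·m/s.
So p ≈ 1.18e-28 kg·m/s.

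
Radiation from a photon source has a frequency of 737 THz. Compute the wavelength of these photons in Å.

4070 Å

Use c = 2.99792458e8 m/s.
First convert: f = 737 THz = 7.37e14 Hz.
Apply λ = c/f: λ = 4.068e-7 m.
Converting to Å: λ = 4068 Å ≈ 4070 Å.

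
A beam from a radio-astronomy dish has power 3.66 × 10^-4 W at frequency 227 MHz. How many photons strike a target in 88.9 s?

Total energy: E_total = P·t = 3.66 × 10^-4 × 88.9 = 0.03254 J.
Per-photon energy: E = 1.504 × 10^-25 J.
N = E_total / E_photon = 2.16 × 10^23.

2.16 × 10^23 photons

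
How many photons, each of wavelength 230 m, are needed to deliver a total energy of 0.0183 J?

2.12·10^25 photons

Per-photon energy: E = 8.637·10^-28 J (from wavelength = 230 m).
N = E_total / E_photon = 0.0183 J / 8.637·10^-28 J = 2.12·10^25.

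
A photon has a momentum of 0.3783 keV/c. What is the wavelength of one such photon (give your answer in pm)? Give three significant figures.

Use h = 6.62607015 × 10^-34 J·s, c = 2.99792458 × 10^8 m/s, 1 eV = 1.602176634 × 10^-19 J.
In SI units: p = 0.3783 keV/c = 2.0217 × 10^-25 kg·m/s.
The photon relation is λ = h/p, giving λ = 3.277 × 10^-9 m.
Converting to pm: λ = 3277 pm ≈ 3280 pm.

3280 pm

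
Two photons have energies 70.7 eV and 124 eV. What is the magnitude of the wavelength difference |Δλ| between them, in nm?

7.54 nm

Using λ = hc/E: λ₁ = 1.754e-8 m, λ₂ = 9.999e-9 m.
|Δλ| = |1.754e-8 − 9.999e-9| = 7.54e-9 m = 7.54 nm.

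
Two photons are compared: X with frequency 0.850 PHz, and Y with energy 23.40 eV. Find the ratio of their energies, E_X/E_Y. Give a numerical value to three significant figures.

E_X = 5.632·10^-19 J (from frequency = 0.850 PHz, via E = hf).
E_Y = 3.749·10^-18 J (from energy = 23.40 eV, via E given directly).
Ratio = 5.632·10^-19 / 3.749·10^-18 = 0.150.

0.150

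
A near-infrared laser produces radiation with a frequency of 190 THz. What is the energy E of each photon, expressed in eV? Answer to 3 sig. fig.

0.786 eV

First convert: f = 190 THz = 1.90 × 10^14 Hz.
For a photon E = hf, so E = 1.259 × 10^-19 J.
Converting to eV: E = 0.7858 eV ≈ 0.786 eV.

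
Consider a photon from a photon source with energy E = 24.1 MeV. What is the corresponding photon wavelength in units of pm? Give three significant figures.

0.0514 pm

First convert: E = 24.1 MeV = 3.8612e-12 J.
For a photon λ = hc/E, so λ = 5.145e-14 m.
Converting to pm: λ = 0.05145 pm ≈ 0.0514 pm.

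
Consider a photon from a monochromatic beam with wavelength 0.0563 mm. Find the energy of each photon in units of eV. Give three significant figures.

0.0220 eV

In SI units: λ = 0.0563 mm = 5.63e-5 m.
Apply E = hc/λ: E = 3.528e-21 J.
Converting to eV: E = 0.02202 eV ≈ 0.0220 eV.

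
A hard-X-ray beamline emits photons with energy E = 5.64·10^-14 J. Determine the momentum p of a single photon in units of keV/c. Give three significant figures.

352 keV/c

For a photon p = E/c, so p = 1.881·10^-22 kg·m/s.
Converting to keV/c: p = 352.0 keV/c ≈ 352 keV/c.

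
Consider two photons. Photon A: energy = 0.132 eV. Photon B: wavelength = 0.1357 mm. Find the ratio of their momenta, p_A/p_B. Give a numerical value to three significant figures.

p_A = 7.054e-29 kg·m/s (from energy = 0.132 eV, via p = E/c).
p_B = 4.883e-30 kg·m/s (from wavelength = 0.1357 mm, via p = h/λ).
Ratio = 7.054e-29 / 4.883e-30 = 14.4.

14.4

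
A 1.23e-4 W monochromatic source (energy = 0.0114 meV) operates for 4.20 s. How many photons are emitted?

2.83e20 photons

Total energy: E_total = P·t = 1.23e-4 × 4.20 = 5.166e-4 J.
Per-photon energy: E = 1.826e-24 J.
N = E_total / E_photon = 2.83e20.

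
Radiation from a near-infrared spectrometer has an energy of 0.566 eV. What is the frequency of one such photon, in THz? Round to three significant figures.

Use h = 6.62607015e-34 J·s, 1 eV = 1.602176634e-19 J.
First convert: E = 0.566 eV = 9.0683e-20 J.
Since f = E/h for a photon, f = 1.369e14 Hz.
Converting to THz: f = 136.9 THz ≈ 137 THz.

137 THz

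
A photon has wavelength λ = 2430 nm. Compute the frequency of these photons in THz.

Convert to SI: λ = 2430 nm = 2.43e-6 m.
For a photon f = c/λ, so f = 1.234e14 Hz.
Converting to THz: f = 123.4 THz ≈ 123 THz.

123 THz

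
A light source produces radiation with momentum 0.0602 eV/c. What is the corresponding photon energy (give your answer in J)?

9.65 × 10^-21 J

(c = 2.99792458 × 10^8 m/s, 1 eV = 1.602176634 × 10^-19 J.)
Convert to SI: p = 0.0602 eV/c = 3.2173 × 10^-29 kg·m/s.
Since E = pc for a photon, E = 9.645 × 10^-21 J.
So E ≈ 9.65 × 10^-21 J.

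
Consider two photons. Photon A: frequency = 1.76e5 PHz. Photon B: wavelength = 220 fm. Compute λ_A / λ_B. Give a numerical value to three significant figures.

λ_A = 1.703e-12 m (from frequency = 1.76e5 PHz, via λ = c/f).
λ_B = 2.200e-13 m (from wavelength = 220 fm, via λ given directly).
Ratio = 1.703e-12 / 2.200e-13 = 7.74.

7.74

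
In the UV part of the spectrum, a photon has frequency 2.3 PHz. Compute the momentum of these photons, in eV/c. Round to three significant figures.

9.51 eV/c

Use h = 6.62607015·10^-34 J·s, c = 2.99792458·10^8 m/s, 1 eV = 1.602176634·10^-19 J.
First convert: f = 2.3 PHz = 2.3·10^15 Hz.
The photon relation is p = hf/c, giving p = 5.084·10^-27 kg·m/s.
Converting to eV/c: p = 9.512 eV/c ≈ 9.51 eV/c.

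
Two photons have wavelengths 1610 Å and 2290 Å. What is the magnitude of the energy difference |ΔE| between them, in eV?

2.29 eV

Using E = hc/λ: E₁ = 1.234·10^-18 J, E₂ = 8.674·10^-19 J.
|ΔE| = |1.234·10^-18 − 8.674·10^-19| = 3.66·10^-19 J = 2.29 eV.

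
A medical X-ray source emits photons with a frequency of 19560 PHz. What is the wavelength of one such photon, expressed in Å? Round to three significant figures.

0.153 Å

First convert: f = 19560 PHz = 1.956·10^19 Hz.
Since λ = c/f for a photon, λ = 1.533·10^-11 m.
Converting to Å: λ = 0.1533 Å ≈ 0.153 Å.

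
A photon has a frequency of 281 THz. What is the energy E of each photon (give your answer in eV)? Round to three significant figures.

1.16 eV

(h = 6.62607015e-34 J·s, 1 eV = 1.602176634e-19 J.)
First convert: f = 281 THz = 2.81e14 Hz.
The photon relation is E = hf, giving E = 1.862e-19 J.
Converting to eV: E = 1.162 eV ≈ 1.16 eV.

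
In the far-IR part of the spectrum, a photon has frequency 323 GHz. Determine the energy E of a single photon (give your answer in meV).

In SI units: f = 323 GHz = 3.23·10^11 Hz.
Since E = hf for a photon, E = 2.140·10^-22 J.
Converting to meV: E = 1.336 meV ≈ 1.34 meV.

1.34 meV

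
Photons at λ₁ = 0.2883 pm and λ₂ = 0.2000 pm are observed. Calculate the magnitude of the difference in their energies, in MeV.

Using E = hc/λ: E₁ = 6.8902 × 10^-13 J, E₂ = 9.9322 × 10^-13 J.
|ΔE| = |6.8902 × 10^-13 − 9.9322 × 10^-13| = 3.04 × 10^-13 J = 1.90 MeV.

1.90 MeV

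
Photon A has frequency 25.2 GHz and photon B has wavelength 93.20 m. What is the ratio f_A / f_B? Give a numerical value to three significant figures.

7830

f_A = 2.520·10^10 Hz (from frequency = 25.2 GHz, via f given directly).
f_B = 3.217·10^6 Hz (from wavelength = 93.20 m, via f = c/λ).
Ratio = 2.520·10^10 / 3.217·10^6 = 7830.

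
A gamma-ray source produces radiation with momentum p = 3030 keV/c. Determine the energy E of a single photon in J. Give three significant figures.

Use c = 2.99792458e8 m/s, 1 eV = 1.602176634e-19 J.
Convert to SI: p = 3030 keV/c = 1.6193e-21 kg·m/s.
Apply E = pc: E = 4.855e-13 J.
So E ≈ 4.85e-13 J.

4.85e-13 J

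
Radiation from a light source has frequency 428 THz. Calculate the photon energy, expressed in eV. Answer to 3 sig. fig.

1.77 eV

Use h = 6.62607015 × 10^-34 J·s, 1 eV = 1.602176634 × 10^-19 J.
Convert to SI: f = 428 THz = 4.28 × 10^14 Hz.
The photon relation is E = hf, giving E = 2.836 × 10^-19 J.
Converting to eV: E = 1.770 eV ≈ 1.77 eV.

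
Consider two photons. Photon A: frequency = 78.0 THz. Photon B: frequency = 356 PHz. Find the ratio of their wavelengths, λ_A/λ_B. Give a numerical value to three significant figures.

λ_A = 3.843 × 10^-6 m (from frequency = 78.0 THz, via λ = c/f).
λ_B = 8.421 × 10^-10 m (from frequency = 356 PHz, via λ = c/f).
Ratio = 3.843 × 10^-6 / 8.421 × 10^-10 = 4560.

4560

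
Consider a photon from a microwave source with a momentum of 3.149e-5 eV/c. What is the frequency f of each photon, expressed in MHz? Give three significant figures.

7610 MHz

Use h = 6.62607015e-34 J·s, c = 2.99792458e8 m/s, 1 eV = 1.602176634e-19 J.
First convert: p = 3.149e-5 eV/c = 1.6829e-32 kg·m/s.
The photon relation is f = pc/h, giving f = 7.614e9 Hz.
Converting to MHz: f = 7614 MHz ≈ 7610 MHz.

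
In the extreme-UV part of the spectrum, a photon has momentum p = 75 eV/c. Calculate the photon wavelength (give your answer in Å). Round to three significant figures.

165 Å

Use h = 6.62607015e-34 J·s, c = 2.99792458e8 m/s, 1 eV = 1.602176634e-19 J.
First convert: p = 75 eV/c = 4.0082e-26 kg·m/s.
For a photon λ = h/p, so λ = 1.653e-8 m.
Converting to Å: λ = 165.3 Å ≈ 165 Å.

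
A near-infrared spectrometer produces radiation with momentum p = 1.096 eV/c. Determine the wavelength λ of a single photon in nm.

Convert to SI: p = 1.096 eV/c = 5.8573 × 10^-28 kg·m/s.
Since λ = h/p for a photon, λ = 1.131 × 10^-6 m.
Converting to nm: λ = 1131 nm ≈ 1130 nm.

1130 nm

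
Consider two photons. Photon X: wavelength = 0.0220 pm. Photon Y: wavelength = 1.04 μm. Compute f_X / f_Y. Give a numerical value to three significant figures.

4.73e7

f_X = 1.363e22 Hz (from wavelength = 0.0220 pm, via f = c/λ).
f_Y = 2.883e14 Hz (from wavelength = 1.04 μm, via f = c/λ).
Ratio = 1.363e22 / 2.883e14 = 4.73e7.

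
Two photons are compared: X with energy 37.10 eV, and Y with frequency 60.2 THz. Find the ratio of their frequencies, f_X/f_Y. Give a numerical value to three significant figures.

f_X = 8.971 × 10^15 Hz (from energy = 37.10 eV, via f = E/h).
f_Y = 6.020 × 10^13 Hz (from frequency = 60.2 THz, via f given directly).
Ratio = 8.971 × 10^15 / 6.020 × 10^13 = 149.

149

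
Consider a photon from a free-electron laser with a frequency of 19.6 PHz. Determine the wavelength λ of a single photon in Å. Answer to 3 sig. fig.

153 Å

(c = 2.99792458e8 m/s.)
Convert to SI: f = 19.6 PHz = 1.96e16 Hz.
Apply λ = c/f: λ = 1.530e-8 m.
Converting to Å: λ = 153.0 Å ≈ 153 Å.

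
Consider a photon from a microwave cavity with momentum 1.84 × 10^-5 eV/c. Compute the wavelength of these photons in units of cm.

6.74 cm

Take h = 6.62607015 × 10^-34 J·s, c = 2.99792458 × 10^8 m/s, 1 eV = 1.602176634 × 10^-19 J.
In SI units: p = 1.84 × 10^-5 eV/c = 9.8335 × 10^-33 kg·m/s.
For a photon λ = h/p, so λ = 0.06738 m.
Converting to cm: λ = 6.738 cm ≈ 6.74 cm.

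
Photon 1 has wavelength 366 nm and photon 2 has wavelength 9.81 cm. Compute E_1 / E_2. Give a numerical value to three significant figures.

2.68 × 10^5

E_1 = 5.427 × 10^-19 J (from wavelength = 366 nm, via E = hc/λ).
E_2 = 2.025 × 10^-24 J (from wavelength = 9.81 cm, via E = hc/λ).
Ratio = 5.427 × 10^-19 / 2.025 × 10^-24 = 2.68 × 10^5.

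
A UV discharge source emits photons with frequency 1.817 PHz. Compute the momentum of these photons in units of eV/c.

Use h = 6.62607015e-34 J·s, c = 2.99792458e8 m/s, 1 eV = 1.602176634e-19 J.
Convert to SI: f = 1.817 PHz = 1.817e15 Hz.
Since p = hf/c for a photon, p = 4.016e-27 kg·m/s.
Converting to eV/c: p = 7.515 eV/c ≈ 7.51 eV/c.

7.51 eV/c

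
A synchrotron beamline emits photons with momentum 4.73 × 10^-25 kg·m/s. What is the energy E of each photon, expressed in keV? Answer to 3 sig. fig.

0.885 keV

For a photon E = pc, so E = 1.418 × 10^-16 J.
Converting to keV: E = 0.8851 keV ≈ 0.885 keV.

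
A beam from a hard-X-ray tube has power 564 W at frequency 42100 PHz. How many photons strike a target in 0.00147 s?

Total energy: E_total = P·t = 564 × 0.00147 = 0.8291 J.
Per-photon energy: E = 2.790e-14 J.
N = E_total / E_photon = 2.97e13.

2.97e13 photons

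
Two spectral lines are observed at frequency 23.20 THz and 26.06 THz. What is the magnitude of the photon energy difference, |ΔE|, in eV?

Using E = hf: E₁ = 1.5372 × 10^-20 J, E₂ = 1.7268 × 10^-20 J.
|ΔE| = |1.5372 × 10^-20 − 1.7268 × 10^-20| = 1.90 × 10^-21 J = 0.0118 eV.

0.0118 eV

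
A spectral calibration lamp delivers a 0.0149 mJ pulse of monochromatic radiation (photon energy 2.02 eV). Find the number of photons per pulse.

4.60e13 photons

Per-photon energy: E = 3.236e-19 J (from energy = 2.02 eV).
N = E_total / E_photon = 1.49e-5 J / 3.236e-19 J = 4.60e13.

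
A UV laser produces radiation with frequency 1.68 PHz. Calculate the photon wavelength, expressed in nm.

178 nm

Use c = 2.99792458e8 m/s.
Convert to SI: f = 1.68 PHz = 1.68e15 Hz.
The photon relation is λ = c/f, giving λ = 1.784e-7 m.
Converting to nm: λ = 178.4 nm ≈ 178 nm.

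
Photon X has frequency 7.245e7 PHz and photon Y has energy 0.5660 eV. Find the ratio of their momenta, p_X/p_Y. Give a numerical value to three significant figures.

5.29e8

p_X = 1.601e-19 kg·m/s (from frequency = 7.245e7 PHz, via p = hf/c).
p_Y = 3.025e-28 kg·m/s (from energy = 0.5660 eV, via p = E/c).
Ratio = 1.601e-19 / 3.025e-28 = 5.29e8.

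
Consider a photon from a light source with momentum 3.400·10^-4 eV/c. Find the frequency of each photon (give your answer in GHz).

82.2 GHz

(h = 6.62607015·10^-34 J·s, c = 2.99792458·10^8 m/s, 1 eV = 1.602176634·10^-19 J.)
In SI units: p = 3.400·10^-4 eV/c = 1.8171·10^-31 kg·m/s.
Since f = pc/h for a photon, f = 8.221·10^10 Hz.
Converting to GHz: f = 82.21 GHz ≈ 82.2 GHz.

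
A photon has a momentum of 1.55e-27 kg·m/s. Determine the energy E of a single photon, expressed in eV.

2.90 eV

Use c = 2.99792458e8 m/s, 1 eV = 1.602176634e-19 J.
Apply E = pc: E = 4.647e-19 J.
Converting to eV: E = 2.900 eV ≈ 2.90 eV.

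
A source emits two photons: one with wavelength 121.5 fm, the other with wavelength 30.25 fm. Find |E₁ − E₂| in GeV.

0.0308 GeV

Using E = hc/λ: E₁ = 1.6349·10^-12 J, E₂ = 6.5668·10^-12 J.
|ΔE| = |1.6349·10^-12 − 6.5668·10^-12| = 4.93·10^-12 J = 0.0308 GeV.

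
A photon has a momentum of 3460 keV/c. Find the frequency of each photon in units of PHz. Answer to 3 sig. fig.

Convert to SI: p = 3460 keV/c = 1.8491·10^-21 kg·m/s.
Since f = pc/h for a photon, f = 8.366·10^20 Hz.
Converting to PHz: f = 836600 PHz ≈ 8.37·10^5 PHz.

8.37·10^5 PHz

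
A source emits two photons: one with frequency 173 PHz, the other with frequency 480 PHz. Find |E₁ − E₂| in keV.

1.27 keV

Using E = hf: E₁ = 1.146e-16 J, E₂ = 3.181e-16 J.
|ΔE| = |1.146e-16 − 3.181e-16| = 2.03e-16 J = 1.27 keV.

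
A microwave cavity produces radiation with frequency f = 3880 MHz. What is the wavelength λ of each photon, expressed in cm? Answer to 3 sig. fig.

Convert to SI: f = 3880 MHz = 3.88e9 Hz.
Since λ = c/f for a photon, λ = 0.07727 m.
Converting to cm: λ = 7.727 cm ≈ 7.73 cm.

7.73 cm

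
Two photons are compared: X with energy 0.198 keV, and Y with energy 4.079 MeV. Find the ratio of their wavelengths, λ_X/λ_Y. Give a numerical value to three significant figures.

λ_X = 6.262·10^-9 m (from energy = 0.198 keV, via λ = hc/E).
λ_Y = 3.040·10^-13 m (from energy = 4.079 MeV, via λ = hc/E).
Ratio = 6.262·10^-9 / 3.040·10^-13 = 2.06·10^4.

2.06·10^4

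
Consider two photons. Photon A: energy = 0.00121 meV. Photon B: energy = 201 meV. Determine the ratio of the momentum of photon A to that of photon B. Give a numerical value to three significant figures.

6.02 × 10^-6

p_A = 6.467 × 10^-34 kg·m/s (from energy = 0.00121 meV, via p = E/c).
p_B = 1.074 × 10^-28 kg·m/s (from energy = 201 meV, via p = E/c).
Ratio = 6.467 × 10^-34 / 1.074 × 10^-28 = 6.02 × 10^-6.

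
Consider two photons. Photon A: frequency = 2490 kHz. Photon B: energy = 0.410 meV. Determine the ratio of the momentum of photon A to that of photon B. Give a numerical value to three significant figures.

2.51 × 10^-5

p_A = 5.503 × 10^-36 kg·m/s (from frequency = 2490 kHz, via p = hf/c).
p_B = 2.191 × 10^-31 kg·m/s (from energy = 0.410 meV, via p = E/c).
Ratio = 5.503 × 10^-36 / 2.191 × 10^-31 = 2.51 × 10^-5.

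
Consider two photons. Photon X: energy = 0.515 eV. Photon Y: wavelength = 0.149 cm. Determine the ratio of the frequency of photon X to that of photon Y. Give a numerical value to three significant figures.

f_X = 1.245 × 10^14 Hz (from energy = 0.515 eV, via f = E/h).
f_Y = 2.012 × 10^11 Hz (from wavelength = 0.149 cm, via f = c/λ).
Ratio = 1.245 × 10^14 / 2.012 × 10^11 = 619.

619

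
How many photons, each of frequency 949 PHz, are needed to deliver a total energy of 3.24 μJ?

5.15e9 photons

Per-photon energy: E = 6.288e-16 J (from frequency = 949 PHz).
N = E_total / E_photon = 3.24e-6 J / 6.288e-16 J = 5.15e9.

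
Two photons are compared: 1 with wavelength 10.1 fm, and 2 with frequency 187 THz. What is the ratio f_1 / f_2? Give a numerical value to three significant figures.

f_1 = 2.968e22 Hz (from wavelength = 10.1 fm, via f = c/λ).
f_2 = 1.870e14 Hz (from frequency = 187 THz, via f given directly).
Ratio = 2.968e22 / 1.870e14 = 1.59e8.

1.59e8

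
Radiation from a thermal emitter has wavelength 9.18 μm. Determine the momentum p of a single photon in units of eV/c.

0.135 eV/c

Convert to SI: λ = 9.18 μm = 9.18 × 10^-6 m.
Apply p = h/λ: p = 7.218 × 10^-29 kg·m/s.
Converting to eV/c: p = 0.1351 eV/c ≈ 0.135 eV/c.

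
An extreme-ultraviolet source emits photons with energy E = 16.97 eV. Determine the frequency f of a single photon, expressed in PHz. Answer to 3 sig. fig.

In SI units: E = 16.97 eV = 2.7189·10^-18 J.
For a photon f = E/h, so f = 4.103·10^15 Hz.
Converting to PHz: f = 4.103 PHz ≈ 4.10 PHz.

4.10 PHz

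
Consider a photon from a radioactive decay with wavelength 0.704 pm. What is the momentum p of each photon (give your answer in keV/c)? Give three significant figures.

1760 keV/c

Take h = 6.62607015 × 10^-34 J·s, c = 2.99792458 × 10^8 m/s, 1 eV = 1.602176634 × 10^-19 J.
In SI units: λ = 0.704 pm = 7.04 × 10^-13 m.
Since p = h/λ for a photon, p = 9.412 × 10^-22 kg·m/s.
Converting to keV/c: p = 1761 keV/c ≈ 1760 keV/c.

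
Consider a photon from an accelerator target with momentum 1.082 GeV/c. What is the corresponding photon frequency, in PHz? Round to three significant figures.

Use h = 6.62607015 × 10^-34 J·s, c = 2.99792458 × 10^8 m/s, 1 eV = 1.602176634 × 10^-19 J.
First convert: p = 1.082 GeV/c = 5.7825 × 10^-19 kg·m/s.
For a photon f = pc/h, so f = 2.616 × 10^23 Hz.
Converting to PHz: f = 2.616 × 10^8 PHz ≈ 2.62 × 10^8 PHz.

2.62 × 10^8 PHz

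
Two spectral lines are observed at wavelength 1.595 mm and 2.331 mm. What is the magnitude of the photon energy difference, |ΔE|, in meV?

0.245 meV

Using E = hc/λ: E₁ = 1.2454·10^-22 J, E₂ = 8.5219·10^-23 J.
|ΔE| = |1.2454·10^-22 − 8.5219·10^-23| = 3.93·10^-23 J = 0.245 meV.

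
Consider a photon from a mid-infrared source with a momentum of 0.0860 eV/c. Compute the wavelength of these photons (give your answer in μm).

In SI units: p = 0.0860 eV/c = 4.5961 × 10^-29 kg·m/s.
For a photon λ = h/p, so λ = 1.442 × 10^-5 m.
Converting to μm: λ = 14.42 μm ≈ 14.4 μm.

14.4 μm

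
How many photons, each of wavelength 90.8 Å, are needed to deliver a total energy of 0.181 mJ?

8.27e12 photons

Per-photon energy: E = 2.188e-17 J (from wavelength = 90.8 Å).
N = E_total / E_photon = 1.81e-4 J / 2.188e-17 J = 8.27e12.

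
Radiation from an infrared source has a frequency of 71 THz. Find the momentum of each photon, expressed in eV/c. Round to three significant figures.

Convert to SI: f = 71 THz = 7.1 × 10^13 Hz.
For a photon p = hf/c, so p = 1.569 × 10^-28 kg·m/s.
Converting to eV/c: p = 0.2936 eV/c ≈ 0.294 eV/c.

0.294 eV/c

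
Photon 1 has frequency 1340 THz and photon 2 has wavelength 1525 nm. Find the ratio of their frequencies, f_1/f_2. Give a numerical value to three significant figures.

6.82

f_1 = 1.340 × 10^15 Hz (from frequency = 1340 THz, via f given directly).
f_2 = 1.966 × 10^14 Hz (from wavelength = 1525 nm, via f = c/λ).
Ratio = 1.340 × 10^15 / 1.966 × 10^14 = 6.82.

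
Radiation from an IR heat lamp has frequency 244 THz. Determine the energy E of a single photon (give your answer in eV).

1.01 eV

Use h = 6.62607015e-34 J·s, 1 eV = 1.602176634e-19 J.
In SI units: f = 244 THz = 2.44e14 Hz.
The photon relation is E = hf, giving E = 1.617e-19 J.
Converting to eV: E = 1.009 eV ≈ 1.01 eV.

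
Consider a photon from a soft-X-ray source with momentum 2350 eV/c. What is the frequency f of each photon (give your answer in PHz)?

First convert: p = 2350 eV/c = 1.2559 × 10^-24 kg·m/s.
The photon relation is f = pc/h, giving f = 5.682 × 10^17 Hz.
Converting to PHz: f = 568.2 PHz ≈ 568 PHz.

568 PHz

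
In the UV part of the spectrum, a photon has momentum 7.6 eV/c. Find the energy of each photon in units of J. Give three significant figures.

1.22e-18 J

Convert to SI: p = 7.6 eV/c = 4.0617e-27 kg·m/s.
The photon relation is E = pc, giving E = 1.218e-18 J.
So E ≈ 1.22e-18 J.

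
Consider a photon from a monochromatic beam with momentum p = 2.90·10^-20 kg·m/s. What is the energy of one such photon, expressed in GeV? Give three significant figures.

Take c = 2.99792458·10^8 m/s, 1 eV = 1.602176634·10^-19 J.
For a photon E = pc, so E = 8.694·10^-12 J.
Converting to GeV: E = 0.05426 GeV ≈ 0.0543 GeV.

0.0543 GeV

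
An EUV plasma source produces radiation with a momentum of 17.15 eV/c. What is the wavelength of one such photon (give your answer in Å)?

723 Å

Use h = 6.62607015 × 10^-34 J·s, c = 2.99792458 × 10^8 m/s, 1 eV = 1.602176634 × 10^-19 J.
First convert: p = 17.15 eV/c = 9.1655 × 10^-27 kg·m/s.
Apply λ = h/p: λ = 7.229 × 10^-8 m.
Converting to Å: λ = 722.9 Å ≈ 723 Å.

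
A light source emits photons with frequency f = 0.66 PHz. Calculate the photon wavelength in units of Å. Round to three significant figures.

4540 Å

Use c = 2.99792458·10^8 m/s.
Convert to SI: f = 0.66 PHz = 6.6·10^14 Hz.
For a photon λ = c/f, so λ = 4.542·10^-7 m.
Converting to Å: λ = 4542 Å ≈ 4540 Å.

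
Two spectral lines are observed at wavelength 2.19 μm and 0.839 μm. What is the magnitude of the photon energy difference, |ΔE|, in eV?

Using E = hc/λ: E₁ = 9.071 × 10^-20 J, E₂ = 2.368 × 10^-19 J.
|ΔE| = |9.071 × 10^-20 − 2.368 × 10^-19| = 1.46 × 10^-19 J = 0.912 eV.

0.912 eV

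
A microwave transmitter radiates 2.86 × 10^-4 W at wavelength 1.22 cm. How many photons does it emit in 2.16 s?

Total energy: E_total = P·t = 2.86 × 10^-4 × 2.16 = 6.178 × 10^-4 J.
Per-photon energy: E = 1.628 × 10^-23 J.
N = E_total / E_photon = 3.79 × 10^19.

3.79 × 10^19 photons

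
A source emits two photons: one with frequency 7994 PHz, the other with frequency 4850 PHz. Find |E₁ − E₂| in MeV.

0.0130 MeV

Using E = hf: E₁ = 5.2969 × 10^-15 J, E₂ = 3.2136 × 10^-15 J.
|ΔE| = |5.2969 × 10^-15 − 3.2136 × 10^-15| = 2.08 × 10^-15 J = 0.0130 MeV.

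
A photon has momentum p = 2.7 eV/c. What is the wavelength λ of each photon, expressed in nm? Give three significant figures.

459 nm

Convert to SI: p = 2.7 eV/c = 1.4430 × 10^-27 kg·m/s.
For a photon λ = h/p, so λ = 4.592 × 10^-7 m.
Converting to nm: λ = 459.2 nm ≈ 459 nm.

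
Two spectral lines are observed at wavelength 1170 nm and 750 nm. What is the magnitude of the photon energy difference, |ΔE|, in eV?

Using E = hc/λ: E₁ = 1.698e-19 J, E₂ = 2.649e-19 J.
|ΔE| = |1.698e-19 − 2.649e-19| = 9.51e-20 J = 0.593 eV.

0.593 eV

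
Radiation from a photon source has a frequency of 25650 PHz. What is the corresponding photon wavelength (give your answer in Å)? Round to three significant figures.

0.117 Å

(c = 2.99792458e8 m/s.)
Convert to SI: f = 25650 PHz = 2.565e19 Hz.
Since λ = c/f for a photon, λ = 1.169e-11 m.
Converting to Å: λ = 0.1169 Å ≈ 0.117 Å.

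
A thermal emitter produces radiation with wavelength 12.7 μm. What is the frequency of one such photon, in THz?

23.6 THz

Use c = 2.99792458e8 m/s.
In SI units: λ = 12.7 μm = 1.27e-5 m.
For a photon f = c/λ, so f = 2.361e13 Hz.
Converting to THz: f = 23.61 THz ≈ 23.6 THz.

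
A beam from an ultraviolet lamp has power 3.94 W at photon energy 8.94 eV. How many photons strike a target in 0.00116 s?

3.19 × 10^15 photons

Total energy: E_total = P·t = 3.94 × 0.00116 = 0.004570 J.
Per-photon energy: E = 1.432 × 10^-18 J.
N = E_total / E_photon = 3.19 × 10^15.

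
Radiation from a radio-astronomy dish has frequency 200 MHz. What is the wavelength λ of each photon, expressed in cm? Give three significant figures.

150 cm

Use c = 2.99792458·10^8 m/s.
Convert to SI: f = 200 MHz = 2.0·10^8 Hz.
The photon relation is λ = c/f, giving λ = 1.499 m.
Converting to cm: λ = 149.9 cm ≈ 150 cm.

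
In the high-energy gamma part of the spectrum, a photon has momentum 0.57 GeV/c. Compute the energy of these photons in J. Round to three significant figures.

9.13 × 10^-11 J

Take c = 2.99792458 × 10^8 m/s, 1 eV = 1.602176634 × 10^-19 J.
Convert to SI: p = 0.57 GeV/c = 3.0462 × 10^-19 kg·m/s.
The photon relation is E = pc, giving E = 9.132 × 10^-11 J.
So E ≈ 9.13 × 10^-11 J.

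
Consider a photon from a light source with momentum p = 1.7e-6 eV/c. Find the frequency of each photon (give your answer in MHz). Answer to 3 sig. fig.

411 MHz

(h = 6.62607015e-34 J·s, c = 2.99792458e8 m/s, 1 eV = 1.602176634e-19 J.)
In SI units: p = 1.7e-6 eV/c = 9.0853e-34 kg·m/s.
Apply f = pc/h: f = 4.111e8 Hz.
Converting to MHz: f = 411.1 MHz ≈ 411 MHz.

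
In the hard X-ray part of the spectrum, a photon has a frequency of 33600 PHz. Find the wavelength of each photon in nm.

In SI units: f = 33600 PHz = 3.36 × 10^19 Hz.
For a photon λ = c/f, so λ = 8.922 × 10^-12 m.
Converting to nm: λ = 0.008922 nm ≈ 8.92 × 10^-3 nm.

8.92 × 10^-3 nm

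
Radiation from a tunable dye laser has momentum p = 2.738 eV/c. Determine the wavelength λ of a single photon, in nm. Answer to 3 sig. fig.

Convert to SI: p = 2.738 eV/c = 1.4633 × 10^-27 kg·m/s.
For a photon λ = h/p, so λ = 4.528 × 10^-7 m.
Converting to nm: λ = 452.8 nm ≈ 453 nm.

453 nm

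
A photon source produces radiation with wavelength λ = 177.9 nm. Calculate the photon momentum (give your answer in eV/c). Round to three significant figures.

6.97 eV/c

Take h = 6.62607015·10^-34 J·s, c = 2.99792458·10^8 m/s, 1 eV = 1.602176634·10^-19 J.
Convert to SI: λ = 177.9 nm = 1.779·10^-7 m.
For a photon p = h/λ, so p = 3.725·10^-27 kg·m/s.
Converting to eV/c: p = 6.969 eV/c ≈ 6.97 eV/c.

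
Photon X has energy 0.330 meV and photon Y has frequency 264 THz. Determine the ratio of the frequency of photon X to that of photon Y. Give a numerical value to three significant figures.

3.02 × 10^-4

f_X = 7.979 × 10^10 Hz (from energy = 0.330 meV, via f = E/h).
f_Y = 2.640 × 10^14 Hz (from frequency = 264 THz, via f given directly).
Ratio = 7.979 × 10^10 / 2.640 × 10^14 = 3.02 × 10^-4.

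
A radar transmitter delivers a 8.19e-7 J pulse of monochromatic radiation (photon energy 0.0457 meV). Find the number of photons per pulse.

1.12e17 photons

Per-photon energy: E = 7.322e-24 J (from energy = 0.0457 meV).
N = E_total / E_photon = 8.19e-7 J / 7.322e-24 J = 1.12e17.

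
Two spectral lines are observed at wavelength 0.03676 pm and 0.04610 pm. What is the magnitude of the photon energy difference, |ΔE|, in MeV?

6.83 MeV

Using E = hc/λ: E₁ = 5.4038·10^-12 J, E₂ = 4.3090·10^-12 J.
|ΔE| = |5.4038·10^-12 − 4.3090·10^-12| = 1.09·10^-12 J = 6.83 MeV.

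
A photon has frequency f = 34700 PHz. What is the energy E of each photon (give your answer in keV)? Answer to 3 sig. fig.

144 keV

Use h = 6.62607015e-34 J·s, 1 eV = 1.602176634e-19 J.
In SI units: f = 34700 PHz = 3.47e19 Hz.
The photon relation is E = hf, giving E = 2.299e-14 J.
Converting to keV: E = 143.5 keV ≈ 144 keV.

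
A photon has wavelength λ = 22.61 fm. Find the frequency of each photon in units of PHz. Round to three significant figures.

1.33 × 10^7 PHz

In SI units: λ = 22.61 fm = 2.261 × 10^-14 m.
The photon relation is f = c/λ, giving f = 1.326 × 10^22 Hz.
Converting to PHz: f = 1.326 × 10^7 PHz ≈ 1.33 × 10^7 PHz.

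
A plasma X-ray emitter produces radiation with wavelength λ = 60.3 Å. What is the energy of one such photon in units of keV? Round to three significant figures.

0.206 keV

In SI units: λ = 60.3 Å = 6.03·10^-9 m.
Since E = hc/λ for a photon, E = 3.294·10^-17 J.
Converting to keV: E = 0.2056 keV ≈ 0.206 keV.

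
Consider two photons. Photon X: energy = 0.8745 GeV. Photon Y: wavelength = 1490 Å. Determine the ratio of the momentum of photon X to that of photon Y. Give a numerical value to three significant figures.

p_X = 4.674·10^-19 kg·m/s (from energy = 0.8745 GeV, via p = E/c).
p_Y = 4.447·10^-27 kg·m/s (from wavelength = 1490 Å, via p = h/λ).
Ratio = 4.674·10^-19 / 4.447·10^-27 = 1.05·10^8.

1.05·10^8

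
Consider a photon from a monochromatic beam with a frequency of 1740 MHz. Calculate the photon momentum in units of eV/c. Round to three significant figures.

7.20·10^-6 eV/c

Use h = 6.62607015·10^-34 J·s, c = 2.99792458·10^8 m/s, 1 eV = 1.602176634·10^-19 J.
In SI units: f = 1740 MHz = 1.74·10^9 Hz.
Since p = hf/c for a photon, p = 3.846·10^-33 kg·m/s.
Converting to eV/c: p = 7.196·10^-6 eV/c ≈ 7.20·10^-6 eV/c.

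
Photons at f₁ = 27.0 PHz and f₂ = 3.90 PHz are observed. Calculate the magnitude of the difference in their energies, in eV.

95.5 eV

Using E = hf: E₁ = 1.789 × 10^-17 J, E₂ = 2.584 × 10^-18 J.
|ΔE| = |1.789 × 10^-17 − 2.584 × 10^-18| = 1.53 × 10^-17 J = 95.5 eV.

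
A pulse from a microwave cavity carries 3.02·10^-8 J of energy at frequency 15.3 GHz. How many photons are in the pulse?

Per-photon energy: E = 1.014·10^-23 J (from frequency = 15.3 GHz).
N = E_total / E_photon = 3.02·10^-8 J / 1.014·10^-23 J = 2.98·10^15.

2.98·10^15 photons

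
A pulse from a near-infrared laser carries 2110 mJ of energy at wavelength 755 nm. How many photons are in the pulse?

Per-photon energy: E = 2.631 × 10^-19 J (from wavelength = 755 nm).
N = E_total / E_photon = 2.11 J / 2.631 × 10^-19 J = 8.02 × 10^18.

8.02 × 10^18 photons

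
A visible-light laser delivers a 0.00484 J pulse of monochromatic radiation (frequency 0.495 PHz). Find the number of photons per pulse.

Per-photon energy: E = 3.280 × 10^-19 J (from frequency = 0.495 PHz).
N = E_total / E_photon = 0.00484 J / 3.280 × 10^-19 J = 1.48 × 10^16.

1.48 × 10^16 photons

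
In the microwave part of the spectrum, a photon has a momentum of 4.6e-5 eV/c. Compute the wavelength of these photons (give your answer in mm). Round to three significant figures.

27.0 mm

First convert: p = 4.6e-5 eV/c = 2.4584e-32 kg·m/s.
The photon relation is λ = h/p, giving λ = 0.02695 m.
Converting to mm: λ = 26.95 mm ≈ 27.0 mm.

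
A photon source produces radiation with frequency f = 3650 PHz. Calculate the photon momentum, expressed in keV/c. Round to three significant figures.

15.1 keV/c

(h = 6.62607015 × 10^-34 J·s, c = 2.99792458 × 10^8 m/s, 1 eV = 1.602176634 × 10^-19 J.)
Convert to SI: f = 3650 PHz = 3.65 × 10^18 Hz.
Since p = hf/c for a photon, p = 8.067 × 10^-24 kg·m/s.
Converting to keV/c: p = 15.10 keV/c ≈ 15.1 keV/c.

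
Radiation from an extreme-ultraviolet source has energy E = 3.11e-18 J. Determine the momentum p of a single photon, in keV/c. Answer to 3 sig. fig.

(c = 2.99792458e8 m/s, 1 eV = 1.602176634e-19 J.)
Apply p = E/c: p = 1.037e-26 kg·m/s.
Converting to keV/c: p = 0.01941 keV/c ≈ 0.0194 keV/c.

0.0194 keV/c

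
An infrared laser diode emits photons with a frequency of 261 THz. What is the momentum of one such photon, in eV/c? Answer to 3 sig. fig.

1.08 eV/c

(h = 6.62607015·10^-34 J·s, c = 2.99792458·10^8 m/s, 1 eV = 1.602176634·10^-19 J.)
In SI units: f = 261 THz = 2.61·10^14 Hz.
For a photon p = hf/c, so p = 5.769·10^-28 kg·m/s.
Converting to eV/c: p = 1.079 eV/c ≈ 1.08 eV/c.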